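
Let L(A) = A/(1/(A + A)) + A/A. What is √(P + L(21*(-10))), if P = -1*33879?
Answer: √54322 ≈ 233.07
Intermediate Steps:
L(A) = 1 + 2*A² (L(A) = A/(1/(2*A)) + 1 = A/((1/(2*A))) + 1 = A*(2*A) + 1 = 2*A² + 1 = 1 + 2*A²)
P = -33879
√(P + L(21*(-10))) = √(-33879 + (1 + 2*(21*(-10))²)) = √(-33879 + (1 + 2*(-210)²)) = √(-33879 + (1 + 2*44100)) = √(-33879 + (1 + 88200)) = √(-33879 + 88201) = √54322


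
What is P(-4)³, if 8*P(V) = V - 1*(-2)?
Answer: -1/64 ≈ -0.015625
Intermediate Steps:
P(V) = ¼ + V/8 (P(V) = (V - 1*(-2))/8 = (V + 2)/8 = (2 + V)/8 = ¼ + V/8)
P(-4)³ = (¼ + (⅛)*(-4))³ = (¼ - ½)³ = (-¼)³ = -1/64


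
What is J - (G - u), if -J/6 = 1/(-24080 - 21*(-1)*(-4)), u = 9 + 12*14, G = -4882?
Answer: 61122841/12082 ≈ 5059.0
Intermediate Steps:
u = 177 (u = 9 + 168 = 177)
J = 3/12082 (J = -6/(-24080 - 21*(-1)*(-4)) = -6/(-24080 + 21*(-4)) = -6/(-24080 - 84) = -6/(-24164) = -6*(-1/24164) = 3/12082 ≈ 0.00024830)
J - (G - u) = 3/12082 - (-4882 - 1*177) = 3/12082 - (-4882 - 177) = 3/12082 - 1*(-5059) = 3/12082 + 5059 = 61122841/12082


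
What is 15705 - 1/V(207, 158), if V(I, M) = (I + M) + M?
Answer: 8213714/523 ≈ 15705.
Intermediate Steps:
V(I, M) = I + 2*M
15705 - 1/V(207, 158) = 15705 - 1/(207 + 2*158) = 15705 - 1/(207 + 316) = 15705 - 1/523 = 8213714/523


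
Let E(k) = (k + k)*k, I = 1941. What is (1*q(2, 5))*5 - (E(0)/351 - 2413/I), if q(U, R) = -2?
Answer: -16997/1941 ≈ -8.7568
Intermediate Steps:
E(k) = 2*k² (E(k) = (2*k)*k = 2*k²)
(1*q(2, 5))*5 - (E(0)/351 - 2413/I) = (1*(-2))*5 - ((2*0²)/351 - 2413/1941) = -2*5 - ((2*0)*(1/351) - 2413*1/1941) = -10 - (0*(1/351) - 2413/1941) = -10 - (0 - 2413/1941) = -10 - 1*(-2413/1941) = -10 + 2413/1941 = -16997/1941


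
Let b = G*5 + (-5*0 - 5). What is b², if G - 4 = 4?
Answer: 1225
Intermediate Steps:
G = 8 (G = 4 + 4 = 8)
b = 35 (b = 8*5 + (-5*0 - 5) = 40 + (0 - 5) = 40 - 5 = 35)
b² = 35² = 1225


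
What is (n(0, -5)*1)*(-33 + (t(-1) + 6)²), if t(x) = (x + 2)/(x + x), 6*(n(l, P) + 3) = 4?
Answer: 77/12 ≈ 6.4167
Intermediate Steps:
n(l, P) = -7/3 (n(l, P) = -3 + (⅙)*4 = -3 + ⅔ = -7/3)
t(x) = (2 + x)/(2*x) (t(x) = (2 + x)/((2*x)) = (2 + x)*(1/(2*x)) = (2 + x)/(2*x))
(n(0, -5)*1)*(-33 + (t(-1) + 6)²) = (-7/3*1)*(-33 + ((½)*(2 - 1)/(-1) + 6)²) = -7*(-33 + ((½)*(-1)*1 + 6)²)/3 = -7*(-33 + (-½ + 6)²)/3 = -7*(-33 + (11/2)²)/3 = -7*(-33 + 121/4)/3 = -7/3*(-11/4) = 77/12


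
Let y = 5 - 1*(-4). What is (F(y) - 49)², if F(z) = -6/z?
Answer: 22201/9 ≈ 2466.8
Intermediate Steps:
y = 9 (y = 5 + 4 = 9)
(F(y) - 49)² = (-6/9 - 49)² = (-6*⅑ - 49)² = (-⅔ - 49)² = (-149/3)² = 22201/9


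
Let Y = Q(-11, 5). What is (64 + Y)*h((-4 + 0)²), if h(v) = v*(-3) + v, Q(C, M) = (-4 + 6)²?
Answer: -2176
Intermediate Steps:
Q(C, M) = 4 (Q(C, M) = 2² = 4)
Y = 4
h(v) = -2*v (h(v) = -3*v + v = -2*v)
(64 + Y)*h((-4 + 0)²) = (64 + 4)*(-2*(-4 + 0)²) = 68*(-2*(-4)²) = 68*(-2*16) = 68*(-32) = -2176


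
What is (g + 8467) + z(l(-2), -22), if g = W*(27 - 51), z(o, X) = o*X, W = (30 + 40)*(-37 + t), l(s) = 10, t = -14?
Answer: 93927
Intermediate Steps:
W = -3570 (W = (30 + 40)*(-37 - 14) = 70*(-51) = -3570)
z(o, X) = X*o
g = 85680 (g = -3570*(27 - 51) = -3570*(-24) = 85680)
(g + 8467) + z(l(-2), -22) = (85680 + 8467) - 22*10 = 94147 - 220 = 93927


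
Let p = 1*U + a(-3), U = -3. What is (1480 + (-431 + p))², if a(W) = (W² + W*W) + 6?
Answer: 1144900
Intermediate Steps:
a(W) = 6 + 2*W² (a(W) = (W² + W²) + 6 = 2*W² + 6 = 6 + 2*W²)
p = 21 (p = 1*(-3) + (6 + 2*(-3)²) = -3 + (6 + 2*9) = -3 + (6 + 18) = -3 + 24 = 21)
(1480 + (-431 + p))² = (1480 + (-431 + 21))² = (1480 - 410)² = 1070² = 1144900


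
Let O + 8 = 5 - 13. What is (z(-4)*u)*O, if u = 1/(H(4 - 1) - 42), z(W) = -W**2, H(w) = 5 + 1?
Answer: -64/9 ≈ -7.1111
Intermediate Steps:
H(w) = 6
u = -1/36 (u = 1/(6 - 42) = 1/(-36) = -1/36 ≈ -0.027778)
O = -16 (O = -8 + (5 - 13) = -8 - 8 = -16)
(z(-4)*u)*O = (-1*(-4)**2*(-1/36))*(-16) = (-1*16*(-1/36))*(-16) = -16*(-1/36)*(-16) = (4/9)*(-16) = -64/9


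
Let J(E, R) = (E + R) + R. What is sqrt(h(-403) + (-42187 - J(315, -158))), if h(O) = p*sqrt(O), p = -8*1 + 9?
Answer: sqrt(-42186 + I*sqrt(403)) ≈ 0.0489 + 205.39*I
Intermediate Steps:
J(E, R) = E + 2*R
p = 1 (p = -8 + 9 = 1)
h(O) = sqrt(O) (h(O) = 1*sqrt(O) = sqrt(O))
sqrt(h(-403) + (-42187 - J(315, -158))) = sqrt(sqrt(-403) + (-42187 - (315 + 2*(-158)))) = sqrt(I*sqrt(403) + (-42187 - (315 - 316))) = sqrt(I*sqrt(403) + (-42187 - 1*(-1))) = sqrt(I*sqrt(403) + (-42187 + 1)) = sqrt(I*sqrt(403) - 42186) = sqrt(-42186 + I*sqrt(403))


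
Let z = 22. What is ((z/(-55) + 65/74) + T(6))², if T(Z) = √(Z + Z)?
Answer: 1674129/136900 + 354*√3/185 ≈ 15.543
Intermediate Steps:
T(Z) = √2*√Z (T(Z) = √(2*Z) = √2*√Z)
((z/(-55) + 65/74) + T(6))² = ((22/(-55) + 65/74) + √2*√6)² = ((22*(-1/55) + 65*(1/74)) + 2*√3)² = ((-⅖ + 65/74) + 2*√3)² = (177/370 + 2*√3)²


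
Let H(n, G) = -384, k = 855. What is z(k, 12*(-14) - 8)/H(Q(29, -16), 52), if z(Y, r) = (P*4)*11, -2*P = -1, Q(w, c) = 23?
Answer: -11/192 ≈ -0.057292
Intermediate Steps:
P = 1/2 (P = -1/2*(-1) = 1/2 ≈ 0.50000)
z(Y, r) = 22 (z(Y, r) = ((1/2)*4)*11 = 2*11 = 22)
z(k, 12*(-14) - 8)/H(Q(29, -16), 52) = 22/(-384) = 22*(-1/384) = -11/192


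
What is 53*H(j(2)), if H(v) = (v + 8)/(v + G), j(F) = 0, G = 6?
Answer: 212/3 ≈ 70.667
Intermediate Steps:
H(v) = (8 + v)/(6 + v) (H(v) = (v + 8)/(v + 6) = (8 + v)/(6 + v))
53*H(j(2)) = 53*((8 + 0)/(6 + 0)) = 53*(8/6) = 53*((⅙)*8) = 53*(4/3) = 212/3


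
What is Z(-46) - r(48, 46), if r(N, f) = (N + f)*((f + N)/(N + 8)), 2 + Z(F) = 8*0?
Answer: -2237/14 ≈ -159.79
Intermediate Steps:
Z(F) = -2 (Z(F) = -2 + 8*0 = -2 + 0 = -2)
r(N, f) = (N + f)**2/(8 + N) (r(N, f) = (N + f)*((N + f)/(8 + N)) = (N + f)**2/(8 + N))
Z(-46) - r(48, 46) = -2 - (48 + 46)**2/(8 + 48) = -2 - 94**2/56 = -2 - 8836/56 = -2 - 1*2209/14 = -2 - 2209/14 = -2237/14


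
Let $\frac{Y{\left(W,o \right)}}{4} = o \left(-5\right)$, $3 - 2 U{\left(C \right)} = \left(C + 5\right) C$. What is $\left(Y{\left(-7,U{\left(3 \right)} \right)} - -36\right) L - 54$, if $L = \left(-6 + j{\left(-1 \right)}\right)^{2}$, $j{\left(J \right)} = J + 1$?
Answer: $8802$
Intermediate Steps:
$U{\left(C \right)} = \frac{3}{2} - \frac{C \left(5 + C\right)}{2}$ ($U{\left(C \right)} = \frac{3}{2} - \frac{\left(C + 5\right) C}{2} = \frac{3}{2} - \frac{\left(5 + C\right) C}{2} = \frac{3}{2} - \frac{C \left(5 + C\right)}{2}$)
$j{\left(J \right)} = 1 + J$
$Y{\left(W,o \right)} = - 20 o$ ($Y{\left(W,o \right)} = 4 o \left(-5\right) = 4 \left(- 5 o\right) = - 20 o$)
$L = 36$ ($L = \left(-6 + \left(1 - 1\right)\right)^{2} = \left(-6 + 0\right)^{2} = \left(-6\right)^{2} = 36$)
$\left(Y{\left(-7,U{\left(3 \right)} \right)} - -36\right) L - 54 = \left(- 20 \left(\frac{3}{2} - \frac{15}{2} - \frac{3^{2}}{2}\right) - -36\right) 36 - 54 = \left(- 20 \left(\frac{3}{2} - \frac{15}{2} - \frac{9}{2}\right) + 36\right) 36 - 54 = \left(\left(-20\right) \left(- \frac{21}{2}\right) + 36\right) 36 - 54 = \left(210 + 36\right) 36 - 54 = 246 \cdot 36 - 54 = 8856 - 54 = 8802$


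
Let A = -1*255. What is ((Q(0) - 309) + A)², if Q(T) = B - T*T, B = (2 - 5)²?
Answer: 308025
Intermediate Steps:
B = 9 (B = (-3)² = 9)
A = -255
Q(T) = 9 - T² (Q(T) = 9 - T*T = 9 - T²)
((Q(0) - 309) + A)² = (((9 - 1*0²) - 309) - 255)² = (((9 - 1*0) - 309) - 255)² = (((9 + 0) - 309) - 255)² = ((9 - 309) - 255)² = (-300 - 255)² = (-555)² = 308025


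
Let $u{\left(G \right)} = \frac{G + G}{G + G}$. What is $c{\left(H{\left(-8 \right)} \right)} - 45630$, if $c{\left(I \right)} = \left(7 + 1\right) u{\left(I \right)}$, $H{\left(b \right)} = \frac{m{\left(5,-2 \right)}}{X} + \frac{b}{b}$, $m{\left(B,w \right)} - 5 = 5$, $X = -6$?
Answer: $-45622$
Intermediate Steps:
$m{\left(B,w \right)} = 10$ ($m{\left(B,w \right)} = 5 + 5 = 10$)
$u{\left(G \right)} = 1$ ($u{\left(G \right)} = \frac{2 G}{2 G} = 2 G \frac{1}{2 G} = 1$)
$H{\left(b \right)} = - \frac{2}{3}$ ($H{\left(b \right)} = \frac{10}{-6} + \frac{b}{b} = 10 \left(- \frac{1}{6}\right) + 1 = - \frac{5}{3} + 1 = - \frac{2}{3}$)
$c{\left(I \right)} = 8$ ($c{\left(I \right)} = \left(7 + 1\right) 1 = 8 \cdot 1 = 8$)
$c{\left(H{\left(-8 \right)} \right)} - 45630 = 8 - 45630 = -45622$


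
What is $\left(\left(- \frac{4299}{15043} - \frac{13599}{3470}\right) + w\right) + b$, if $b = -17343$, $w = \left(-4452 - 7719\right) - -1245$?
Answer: $- \frac{1475838954777}{52199210} \approx -28273.0$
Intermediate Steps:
$w = -10926$ ($w = \left(-4452 - 7719\right) + 1245 = -12171 + 1245 = -10926$)
$\left(\left(- \frac{4299}{15043} - \frac{13599}{3470}\right) + w\right) + b = \left(\left(- \frac{4299}{15043} - \frac{13599}{3470}\right) - 10926\right) - 17343 = \left(- \frac{219487287}{52199210} - 10926\right) - 17343 = - \frac{570548055747}{52199210} - 17343 = - \frac{1475838954777}{52199210}$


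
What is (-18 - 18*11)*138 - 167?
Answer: -29975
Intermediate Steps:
(-18 - 18*11)*138 - 167 = (-18 - 198)*138 - 167 = -216*138 - 167 = -29808 - 167 = -29975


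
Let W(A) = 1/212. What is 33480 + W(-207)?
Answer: 7097761/212 ≈ 33480.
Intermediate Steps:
W(A) = 1/212
33480 + W(-207) = 33480 + 1/212 = 7097761/212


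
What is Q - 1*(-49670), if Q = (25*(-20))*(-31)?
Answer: 65170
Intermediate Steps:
Q = 15500 (Q = -500*(-31) = 15500)
Q - 1*(-49670) = 15500 - 1*(-49670) = 15500 + 49670 = 65170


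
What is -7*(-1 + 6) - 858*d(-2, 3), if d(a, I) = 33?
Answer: -28349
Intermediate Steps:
-7*(-1 + 6) - 858*d(-2, 3) = -7*(-1 + 6) - 858*33 = -7*5 - 28314 = -35 - 28314 = -28349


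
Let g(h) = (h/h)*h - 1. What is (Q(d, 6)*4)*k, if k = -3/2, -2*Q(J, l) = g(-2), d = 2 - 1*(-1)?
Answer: -9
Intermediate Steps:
g(h) = -1 + h (g(h) = 1*h - 1 = h - 1 = -1 + h)
d = 3 (d = 2 + 1 = 3)
Q(J, l) = 3/2 (Q(J, l) = -(-1 - 2)/2 = -½*(-3) = 3/2)
k = -3/2 (k = -3*½ = -3/2 ≈ -1.5000)
(Q(d, 6)*4)*k = ((3/2)*4)*(-3/2) = 6*(-3/2) = -9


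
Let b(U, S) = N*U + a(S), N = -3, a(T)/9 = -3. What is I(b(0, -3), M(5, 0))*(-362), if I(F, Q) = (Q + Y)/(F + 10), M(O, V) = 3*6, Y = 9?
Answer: 9774/17 ≈ 574.94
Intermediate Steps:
a(T) = -27 (a(T) = 9*(-3) = -27)
M(O, V) = 18
b(U, S) = -27 - 3*U (b(U, S) = -3*U - 27 = -27 - 3*U)
I(F, Q) = (9 + Q)/(10 + F) (I(F, Q) = (Q + 9)/(F + 10) = (9 + Q)/(10 + F))
I(b(0, -3), M(5, 0))*(-362) = ((9 + 18)/(10 + (-27 - 3*0)))*(-362) = (27/(10 + (-27 + 0)))*(-362) = (27/(10 - 27))*(-362) = (27/(-17))*(-362) = -1/17*27*(-362) = -27/17*(-362) = 9774/17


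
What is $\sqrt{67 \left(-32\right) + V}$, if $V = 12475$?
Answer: $\sqrt{10331} \approx 101.64$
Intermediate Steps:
$\sqrt{67 \left(-32\right) + V} = \sqrt{67 \left(-32\right) + 12475} = \sqrt{-2144 + 12475} = \sqrt{10331}$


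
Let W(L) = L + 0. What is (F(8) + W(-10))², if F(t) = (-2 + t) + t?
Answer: 16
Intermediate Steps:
W(L) = L
F(t) = -2 + 2*t
(F(8) + W(-10))² = ((-2 + 2*8) - 10)² = ((-2 + 16) - 10)² = (14 - 10)² = 4² = 16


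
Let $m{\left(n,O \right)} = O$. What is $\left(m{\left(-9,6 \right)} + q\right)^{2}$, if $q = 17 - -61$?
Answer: $7056$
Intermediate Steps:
$q = 78$ ($q = 17 + 61 = 78$)
$\left(m{\left(-9,6 \right)} + q\right)^{2} = \left(6 + 78\right)^{2} = 84^{2} = 7056$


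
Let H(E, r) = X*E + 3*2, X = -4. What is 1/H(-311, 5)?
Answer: 1/1250 ≈ 0.00080000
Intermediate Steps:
H(E, r) = 6 - 4*E (H(E, r) = -4*E + 3*2 = -4*E + 6 = 6 - 4*E)
1/H(-311, 5) = 1/(6 - 4*(-311)) = 1/(6 + 1244) = 1/1250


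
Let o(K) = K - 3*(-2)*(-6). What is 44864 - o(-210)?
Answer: 45110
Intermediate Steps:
o(K) = -36 + K (o(K) = K + 6*(-6) = K - 36 = -36 + K)
44864 - o(-210) = 44864 - (-36 - 210) = 44864 - 1*(-246) = 44864 + 246 = 45110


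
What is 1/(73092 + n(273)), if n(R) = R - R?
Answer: 1/73092 ≈ 1.3681e-5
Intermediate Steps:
n(R) = 0
1/(73092 + n(273)) = 1/(73092 + 0) = 1/73092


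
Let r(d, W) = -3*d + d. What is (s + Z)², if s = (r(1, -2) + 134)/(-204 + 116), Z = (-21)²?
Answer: 772641/4 ≈ 1.9316e+5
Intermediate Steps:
r(d, W) = -2*d
Z = 441
s = -3/2 (s = (-2*1 + 134)/(-204 + 116) = (-2 + 134)/(-88) = 132*(-1/88) = -3/2 ≈ -1.5000)
(s + Z)² = (-3/2 + 441)² = (879/2)² = 772641/4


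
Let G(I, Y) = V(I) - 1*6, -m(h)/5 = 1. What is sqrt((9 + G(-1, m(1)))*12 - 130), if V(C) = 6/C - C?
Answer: I*sqrt(154) ≈ 12.41*I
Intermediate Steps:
V(C) = -C + 6/C
m(h) = -5 (m(h) = -5*1 = -5)
G(I, Y) = -6 - I + 6/I (G(I, Y) = (-I + 6/I) - 1*6 = (-I + 6/I) - 6 = -6 - I + 6/I)
sqrt((9 + G(-1, m(1)))*12 - 130) = sqrt((9 + (-6 - 1*(-1) + 6/(-1)))*12 - 130) = sqrt((9 + (-6 + 1 + 6*(-1)))*12 - 130) = sqrt((9 + (-6 + 1 - 6))*12 - 130) = sqrt((9 - 11)*12 - 130) = sqrt(-2*12 - 130) = sqrt(-24 - 130) = sqrt(-154) = I*sqrt(154)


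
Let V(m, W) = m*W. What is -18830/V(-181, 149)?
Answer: 18830/26969 ≈ 0.69821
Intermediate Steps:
V(m, W) = W*m
-18830/V(-181, 149) = -18830/(149*(-181)) = -18830/(-26969) = -18830*(-1/26969) = 18830/26969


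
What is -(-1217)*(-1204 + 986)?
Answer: -265306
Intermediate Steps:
-(-1217)*(-1204 + 986) = -(-1217)*(-218) = -1*265306 = -265306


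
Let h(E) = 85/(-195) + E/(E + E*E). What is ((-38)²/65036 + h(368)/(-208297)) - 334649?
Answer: -5436708741492144368/16246004327631 ≈ -3.3465e+5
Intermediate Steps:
h(E) = -17/39 + E/(E + E²) (h(E) = 85*(-1/195) + E/(E + E²) = -17/39 + E/(E + E²))
((-38)²/65036 + h(368)/(-208297)) - 334649 = ((-38)²/65036 + ((22 - 17*368)/(39*(1 + 368)))/(-208297)) - 334649 = (1444*(1/65036) + ((1/39)*(22 - 6256)/369)*(-1/208297)) - 334649 = (361/16259 + ((1/39)*(1/369)*(-6234))*(-1/208297)) - 334649 = (361/16259 - 2078/4797*(-1/208297)) - 334649 = (361/16259 + 2078/999200709) - 334649 = 360745242151/16246004327631 - 334649 = -5436708741492144368/16246004327631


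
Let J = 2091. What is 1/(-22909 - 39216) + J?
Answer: 129903374/62125 ≈ 2091.0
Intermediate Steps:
1/(-22909 - 39216) + J = 1/(-22909 - 39216) + 2091 = 1/(-62125) + 2091 = -1/62125 + 2091 = 129903374/62125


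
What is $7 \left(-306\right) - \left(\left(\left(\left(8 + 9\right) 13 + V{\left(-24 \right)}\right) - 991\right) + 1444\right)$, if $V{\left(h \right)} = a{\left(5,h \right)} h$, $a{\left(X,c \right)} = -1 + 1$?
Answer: $-2816$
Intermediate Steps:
$a{\left(X,c \right)} = 0$
$V{\left(h \right)} = 0$ ($V{\left(h \right)} = 0 h = 0$)
$7 \left(-306\right) - \left(\left(\left(\left(8 + 9\right) 13 + V{\left(-24 \right)}\right) - 991\right) + 1444\right) = 7 \left(-306\right) - \left(\left(\left(\left(8 + 9\right) 13 + 0\right) - 991\right) + 1444\right) = -2142 - \left(\left(\left(17 \cdot 13 + 0\right) - 991\right) + 1444\right) = -2142 - \left(\left(\left(221 + 0\right) - 991\right) + 1444\right) = -2142 - \left(\left(221 - 991\right) + 1444\right) = -2142 - \left(-770 + 1444\right) = -2142 - 674 = -2816$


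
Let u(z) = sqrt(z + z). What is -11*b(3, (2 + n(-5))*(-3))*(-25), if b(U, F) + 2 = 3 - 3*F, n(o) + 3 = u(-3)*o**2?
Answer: -2200 + 61875*I*sqrt(6) ≈ -2200.0 + 1.5156e+5*I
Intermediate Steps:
u(z) = sqrt(2)*sqrt(z) (u(z) = sqrt(2*z) = sqrt(2)*sqrt(z))
n(o) = -3 + I*sqrt(6)*o**2 (n(o) = -3 + (sqrt(2)*sqrt(-3))*o**2 = -3 + (sqrt(2)*(I*sqrt(3)))*o**2 = -3 + (I*sqrt(6))*o**2 = -3 + I*sqrt(6)*o**2)
b(U, F) = 1 - 3*F (b(U, F) = -2 + (3 - 3*F) = 1 - 3*F)
-11*b(3, (2 + n(-5))*(-3))*(-25) = -11*(1 - 3*(2 + (-3 + I*sqrt(6)*(-5)**2))*(-3))*(-25) = -11*(1 - 3*(2 + (-3 + I*sqrt(6)*25))*(-3))*(-25) = -11*(1 - 3*(2 + (-3 + 25*I*sqrt(6)))*(-3))*(-25) = -11*(1 - 3*(-1 + 25*I*sqrt(6))*(-3))*(-25) = -11*(1 - 3*(3 - 75*I*sqrt(6)))*(-25) = -11*(1 + (-9 + 225*I*sqrt(6)))*(-25) = -11*(-8 + 225*I*sqrt(6))*(-25) = (88 - 2475*I*sqrt(6))*(-25) = -2200 + 61875*I*sqrt(6)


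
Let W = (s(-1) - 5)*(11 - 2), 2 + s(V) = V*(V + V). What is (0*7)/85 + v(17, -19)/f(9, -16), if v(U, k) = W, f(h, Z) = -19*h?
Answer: 5/19 ≈ 0.26316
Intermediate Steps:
s(V) = -2 + 2*V² (s(V) = -2 + V*(V + V) = -2 + V*(2*V) = -2 + 2*V²)
W = -45 (W = ((-2 + 2*(-1)²) - 5)*(11 - 2) = ((-2 + 2*1) - 5)*9 = ((-2 + 2) - 5)*9 = (0 - 5)*9 = -5*9 = -45)
v(U, k) = -45
(0*7)/85 + v(17, -19)/f(9, -16) = (0*7)/85 - 45/((-19*9)) = 0*(1/85) - 45/(-171) = 0 - 45*(-1/171) = 0 + 5/19 = 5/19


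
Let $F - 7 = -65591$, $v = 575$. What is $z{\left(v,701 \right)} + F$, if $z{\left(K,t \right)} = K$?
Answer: $-65009$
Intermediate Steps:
$F = -65584$ ($F = 7 - 65591 = -65584$)
$z{\left(v,701 \right)} + F = 575 - 65584 = -65009$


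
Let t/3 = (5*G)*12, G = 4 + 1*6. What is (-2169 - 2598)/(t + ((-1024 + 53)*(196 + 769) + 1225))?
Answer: 1589/311330 ≈ 0.0051039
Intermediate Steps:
G = 10 (G = 4 + 6 = 10)
t = 1800 (t = 3*((5*10)*12) = 3*(50*12) = 3*600 = 1800)
(-2169 - 2598)/(t + ((-1024 + 53)*(196 + 769) + 1225)) = (-2169 - 2598)/(1800 + ((-1024 + 53)*(196 + 769) + 1225)) = -4767/(1800 + (-971*965 + 1225)) = -4767/(1800 + (-937015 + 1225)) = -4767/(1800 - 935790) = -4767/(-933990) = -4767*(-1/933990) = 1589/311330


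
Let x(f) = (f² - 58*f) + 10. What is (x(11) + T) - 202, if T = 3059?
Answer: 2350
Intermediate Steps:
x(f) = 10 + f² - 58*f
(x(11) + T) - 202 = ((10 + 11² - 58*11) + 3059) - 202 = ((10 + 121 - 638) + 3059) - 202 = (-507 + 3059) - 202 = 2552 - 202 = 2350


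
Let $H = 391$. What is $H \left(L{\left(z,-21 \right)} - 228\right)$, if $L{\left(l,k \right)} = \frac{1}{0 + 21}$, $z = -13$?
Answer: $- \frac{1871717}{21} \approx -89129.0$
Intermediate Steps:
$L{\left(l,k \right)} = \frac{1}{21}$
$H \left(L{\left(z,-21 \right)} - 228\right) = 391 \left(\frac{1}{21} - 228\right) = 391 \left(- \frac{4787}{21}\right) = - \frac{1871717}{21}$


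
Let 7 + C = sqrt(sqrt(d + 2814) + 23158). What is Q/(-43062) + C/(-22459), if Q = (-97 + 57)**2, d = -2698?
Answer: -17816483/483564729 - sqrt(23158 + 2*sqrt(29))/22459 ≈ -0.043621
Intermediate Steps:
Q = 1600 (Q = (-40)**2 = 1600)
C = -7 + sqrt(23158 + 2*sqrt(29)) (C = -7 + sqrt(sqrt(-2698 + 2814) + 23158) = -7 + sqrt(sqrt(116) + 23158) = -7 + sqrt(2*sqrt(29) + 23158) = -7 + sqrt(23158 + 2*sqrt(29)) ≈ 145.21)
Q/(-43062) + C/(-22459) = 1600/(-43062) + (-7 + sqrt(23158 + 2*sqrt(29)))/(-22459) = 1600*(-1/43062) + (-7 + sqrt(23158 + 2*sqrt(29)))*(-1/22459) = -800/21531 + (7/22459 - sqrt(23158 + 2*sqrt(29))/22459) = -17816483/483564729 - sqrt(23158 + 2*sqrt(29))/22459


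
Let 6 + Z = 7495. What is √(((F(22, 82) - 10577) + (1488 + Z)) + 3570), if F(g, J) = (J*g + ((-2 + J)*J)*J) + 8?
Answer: √541702 ≈ 736.00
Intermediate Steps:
Z = 7489 (Z = -6 + 7495 = 7489)
F(g, J) = 8 + J*g + J²*(-2 + J) (F(g, J) = (J*g + (J*(-2 + J))*J) + 8 = (J*g + J²*(-2 + J)) + 8 = 8 + J*g + J²*(-2 + J))
√(((F(22, 82) - 10577) + (1488 + Z)) + 3570) = √((((8 + 82³ - 2*82² + 82*22) - 10577) + (1488 + 7489)) + 3570) = √((((8 + 551368 - 2*6724 + 1804) - 10577) + 8977) + 3570) = √((((8 + 551368 - 13448 + 1804) - 10577) + 8977) + 3570) = √(((539732 - 10577) + 8977) + 3570) = √((529155 + 8977) + 3570) = √(538132 + 3570) = √541702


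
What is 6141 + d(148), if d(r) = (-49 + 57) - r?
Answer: 6001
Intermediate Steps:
d(r) = 8 - r
6141 + d(148) = 6141 + (8 - 1*148) = 6141 + (8 - 148) = 6141 - 140 = 6001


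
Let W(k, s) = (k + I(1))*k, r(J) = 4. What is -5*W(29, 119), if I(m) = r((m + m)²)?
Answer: -4785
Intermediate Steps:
I(m) = 4
W(k, s) = k*(4 + k) (W(k, s) = (k + 4)*k = (4 + k)*k = k*(4 + k))
-5*W(29, 119) = -145*(4 + 29) = -145*33 = -5*957 = -4785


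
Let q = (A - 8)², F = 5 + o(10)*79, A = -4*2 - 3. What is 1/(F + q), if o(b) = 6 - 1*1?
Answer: 1/761 ≈ 0.0013141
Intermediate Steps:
o(b) = 5 (o(b) = 6 - 1 = 5)
A = -11 (A = -8 - 3 = -11)
F = 400 (F = 5 + 5*79 = 5 + 395 = 400)
q = 361 (q = (-11 - 8)² = (-19)² = 361)
1/(F + q) = 1/(400 + 361) = 1/761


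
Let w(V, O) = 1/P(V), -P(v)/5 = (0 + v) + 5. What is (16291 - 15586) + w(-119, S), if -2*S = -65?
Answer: 401851/570 ≈ 705.00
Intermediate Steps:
S = 65/2 (S = -½*(-65) = 65/2 ≈ 32.500)
P(v) = -25 - 5*v (P(v) = -5*((0 + v) + 5) = -5*(v + 5) = -5*(5 + v) = -25 - 5*v)
w(V, O) = 1/(-25 - 5*V)
(16291 - 15586) + w(-119, S) = (16291 - 15586) - 1/(25 + 5*(-119)) = 705 - 1/(25 - 595) = 705 - 1/(-570) = 705 - 1*(-1/570) = 705 + 1/570 = 401851/570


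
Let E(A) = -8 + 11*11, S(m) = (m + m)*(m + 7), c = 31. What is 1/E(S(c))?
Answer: 1/113 ≈ 0.0088496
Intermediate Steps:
S(m) = 2*m*(7 + m) (S(m) = (2*m)*(7 + m) = 2*m*(7 + m))
E(A) = 113 (E(A) = -8 + 121 = 113)
1/E(S(c)) = 1/113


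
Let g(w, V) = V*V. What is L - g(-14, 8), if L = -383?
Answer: -447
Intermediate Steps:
g(w, V) = V²
L - g(-14, 8) = -383 - 1*8² = -383 - 1*64 = -383 - 64 = -447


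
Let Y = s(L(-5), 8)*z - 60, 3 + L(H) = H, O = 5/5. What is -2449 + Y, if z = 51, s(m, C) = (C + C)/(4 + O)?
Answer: -11729/5 ≈ -2345.8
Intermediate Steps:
O = 1 (O = 5*(⅕) = 1)
L(H) = -3 + H
s(m, C) = 2*C/5 (s(m, C) = (C + C)/(4 + 1) = (2*C)/5 = (2*C)*(⅕) = 2*C/5)
Y = 516/5 (Y = ((⅖)*8)*51 - 60 = (16/5)*51 - 60 = 816/5 - 60 = 516/5 ≈ 103.20)
-2449 + Y = -2449 + 516/5 = -11729/5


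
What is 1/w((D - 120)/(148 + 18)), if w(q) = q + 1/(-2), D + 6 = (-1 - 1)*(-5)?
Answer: -166/199 ≈ -0.83417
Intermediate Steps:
D = 4 (D = -6 + (-1 - 1)*(-5) = -6 - 2*(-5) = -6 + 10 = 4)
w(q) = -1/2 + q (w(q) = q - 1/2 = -1/2 + q)
1/w((D - 120)/(148 + 18)) = 1/(-1/2 + (4 - 120)/(148 + 18)) = 1/(-1/2 - 116/166) = 1/(-1/2 - 116*1/166) = 1/(-1/2 - 58/83) = 1/(-199/166) = -166/199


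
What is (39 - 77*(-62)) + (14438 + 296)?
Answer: 19547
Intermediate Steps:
(39 - 77*(-62)) + (14438 + 296) = (39 + 4774) + 14734 = 4813 + 14734 = 19547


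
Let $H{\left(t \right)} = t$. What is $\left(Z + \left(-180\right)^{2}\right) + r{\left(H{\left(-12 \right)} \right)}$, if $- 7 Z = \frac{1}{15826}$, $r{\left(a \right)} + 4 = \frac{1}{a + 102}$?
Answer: $\frac{80750135293}{2492595} \approx 32396.0$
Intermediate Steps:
$r{\left(a \right)} = -4 + \frac{1}{102 + a}$ ($r{\left(a \right)} = -4 + \frac{1}{a + 102} = -4 + \frac{1}{102 + a}$)
$Z = - \frac{1}{110782}$ ($Z = - \frac{1}{7 \cdot 15826} = \left(- \frac{1}{7}\right) \frac{1}{15826} = - \frac{1}{110782} \approx -9.0267 \cdot 10^{-6}$)
$\left(Z + \left(-180\right)^{2}\right) + r{\left(H{\left(-12 \right)} \right)} = \left(- \frac{1}{110782} + \left(-180\right)^{2}\right) + \frac{-407 - -48}{102 - 12} = \left(- \frac{1}{110782} + 32400\right) + \frac{-407 + 48}{90} = \frac{3589336799}{110782} + \frac{1}{90} \left(-359\right) = \frac{3589336799}{110782} - \frac{359}{90} = \frac{80750135293}{2492595}$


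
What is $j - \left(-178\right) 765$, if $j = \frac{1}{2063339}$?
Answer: $\frac{280964871631}{2063339} \approx 1.3617 \cdot 10^{5}$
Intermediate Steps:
$j = \frac{1}{2063339} \approx 4.8465 \cdot 10^{-7}$
$j - \left(-178\right) 765 = \frac{1}{2063339} - \left(-178\right) 765 = \frac{1}{2063339} - -136170 = \frac{1}{2063339} + 136170 = \frac{280964871631}{2063339}$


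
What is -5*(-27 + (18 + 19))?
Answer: -50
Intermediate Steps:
-5*(-27 + (18 + 19)) = -5*(-27 + 37) = -5*10 = -50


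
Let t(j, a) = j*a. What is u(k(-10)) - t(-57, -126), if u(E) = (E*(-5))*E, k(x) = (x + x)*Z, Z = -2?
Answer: -15182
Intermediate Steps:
t(j, a) = a*j
k(x) = -4*x (k(x) = (x + x)*(-2) = (2*x)*(-2) = -4*x)
u(E) = -5*E² (u(E) = (-5*E)*E = -5*E²)
u(k(-10)) - t(-57, -126) = -5*(-4*(-10))² - (-126)*(-57) = -5*40² - 1*7182 = -5*1600 - 7182 = -8000 - 7182 = -15182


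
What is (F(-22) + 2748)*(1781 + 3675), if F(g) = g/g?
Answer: 14998544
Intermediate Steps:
F(g) = 1
(F(-22) + 2748)*(1781 + 3675) = (1 + 2748)*(1781 + 3675) = 2749*5456 = 14998544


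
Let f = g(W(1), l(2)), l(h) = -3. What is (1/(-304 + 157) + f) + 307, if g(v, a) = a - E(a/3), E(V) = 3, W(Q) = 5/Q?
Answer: 44246/147 ≈ 300.99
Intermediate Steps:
g(v, a) = -3 + a (g(v, a) = a - 1*3 = a - 3 = -3 + a)
f = -6 (f = -3 - 3 = -6)
(1/(-304 + 157) + f) + 307 = (1/(-304 + 157) - 6) + 307 = (1/(-147) - 6) + 307 = (-1/147 - 6) + 307 = -883/147 + 307 = 44246/147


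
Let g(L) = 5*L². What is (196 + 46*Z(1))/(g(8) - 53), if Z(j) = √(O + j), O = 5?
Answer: 196/267 + 46*√6/267 ≈ 1.1561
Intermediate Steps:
Z(j) = √(5 + j)
(196 + 46*Z(1))/(g(8) - 53) = (196 + 46*√(5 + 1))/(5*8² - 53) = (196 + 46*√6)/(5*64 - 53) = (196 + 46*√6)/(320 - 53) = (196 + 46*√6)/267 = (196 + 46*√6)*(1/267) = 196/267 + 46*√6/267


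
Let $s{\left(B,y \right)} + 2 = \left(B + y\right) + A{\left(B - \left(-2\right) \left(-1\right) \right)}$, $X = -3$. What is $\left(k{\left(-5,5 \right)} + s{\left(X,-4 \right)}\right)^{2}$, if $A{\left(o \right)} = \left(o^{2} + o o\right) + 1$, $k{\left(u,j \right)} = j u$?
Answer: $289$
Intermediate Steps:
$A{\left(o \right)} = 1 + 2 o^{2}$ ($A{\left(o \right)} = \left(o^{2} + o^{2}\right) + 1 = 2 o^{2} + 1 = 1 + 2 o^{2}$)
$s{\left(B,y \right)} = -1 + B + y + 2 \left(-2 + B\right)^{2}$ ($s{\left(B,y \right)} = -2 + \left(\left(B + y\right) + \left(1 + 2 \left(B - \left(-2\right) \left(-1\right)\right)^{2}\right)\right) = -2 + \left(\left(B + y\right) + \left(1 + 2 \left(B - 2\right)^{2}\right)\right) = -2 + \left(\left(B + y\right) + \left(1 + 2 \left(-2 + B\right)^{2}\right)\right) = -2 + \left(1 + B + y + 2 \left(-2 + B\right)^{2}\right) = -1 + B + y + 2 \left(-2 + B\right)^{2}$)
$\left(k{\left(-5,5 \right)} + s{\left(X,-4 \right)}\right)^{2} = \left(5 \left(-5\right) - \left(8 - 2 \left(-2 - 3\right)^{2}\right)\right)^{2} = \left(-25 - \left(8 - 50\right)\right)^{2} = \left(-25 - -42\right)^{2} = \left(-25 + 42\right)^{2} = 17^{2} = 289$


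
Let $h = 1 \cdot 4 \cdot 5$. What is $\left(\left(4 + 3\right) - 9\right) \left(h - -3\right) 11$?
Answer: $-506$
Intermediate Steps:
$h = 20$ ($h = 4 \cdot 5 = 20$)
$\left(\left(4 + 3\right) - 9\right) \left(h - -3\right) 11 = \left(\left(4 + 3\right) - 9\right) \left(20 - -3\right) 11 = \left(7 - 9\right) \left(20 + 3\right) 11 = \left(7 - 9\right) 23 \cdot 11 = \left(-2\right) 23 \cdot 11 = \left(-46\right) 11 = -506$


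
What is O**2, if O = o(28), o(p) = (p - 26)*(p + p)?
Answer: 12544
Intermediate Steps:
o(p) = 2*p*(-26 + p) (o(p) = (-26 + p)*(2*p) = 2*p*(-26 + p))
O = 112 (O = 2*28*(-26 + 28) = 2*28*2 = 112)
O**2 = 112**2 = 12544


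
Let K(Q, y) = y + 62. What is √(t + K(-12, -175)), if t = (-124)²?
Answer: √15263 ≈ 123.54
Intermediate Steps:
K(Q, y) = 62 + y
t = 15376
√(t + K(-12, -175)) = √(15376 + (62 - 175)) = √(15376 - 113) = √15263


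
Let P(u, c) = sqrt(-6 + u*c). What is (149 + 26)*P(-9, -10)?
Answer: 350*sqrt(21) ≈ 1603.9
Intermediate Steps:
P(u, c) = sqrt(-6 + c*u)
(149 + 26)*P(-9, -10) = (149 + 26)*sqrt(-6 - 10*(-9)) = 175*sqrt(-6 + 90) = 175*sqrt(84) = 175*(2*sqrt(21)) = 350*sqrt(21)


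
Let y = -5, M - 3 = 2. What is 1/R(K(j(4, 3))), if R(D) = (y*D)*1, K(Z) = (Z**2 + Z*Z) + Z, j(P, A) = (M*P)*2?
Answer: -1/16200 ≈ -6.1728e-5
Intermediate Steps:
M = 5 (M = 3 + 2 = 5)
j(P, A) = 10*P (j(P, A) = (5*P)*2 = 10*P)
K(Z) = Z + 2*Z**2 (K(Z) = (Z**2 + Z**2) + Z = 2*Z**2 + Z = Z + 2*Z**2)
R(D) = -5*D (R(D) = -5*D*1 = -5*D)
1/R(K(j(4, 3))) = 1/(-5*10*4*(1 + 2*(10*4))) = 1/(-200*(1 + 2*40)) = 1/(-200*(1 + 80)) = 1/(-200*81) = 1/(-5*3240) = 1/(-16200) = -1/16200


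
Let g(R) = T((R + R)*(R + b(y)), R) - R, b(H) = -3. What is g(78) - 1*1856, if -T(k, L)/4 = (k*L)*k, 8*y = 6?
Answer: -42709681934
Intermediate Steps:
y = ¾ (y = (⅛)*6 = ¾ ≈ 0.75000)
T(k, L) = -4*L*k² (T(k, L) = -4*k*L*k = -4*L*k*k = -4*L*k²)
g(R) = -R - 16*R³*(-3 + R)² (g(R) = -4*R*((R + R)*(R - 3))² - R = -4*R*((2*R)*(-3 + R))² - R = -4*R*(2*R*(-3 + R))² - R = -4*R*4*R²*(-3 + R)² - R = -16*R³*(-3 + R)² - R = -R - 16*R³*(-3 + R)²)
g(78) - 1*1856 = (-1*78 - 16*78³*(-3 + 78)²) - 1*1856 = (-78 - 16*474552*75²) - 1856 = (-78 - 16*474552*5625) - 1856 = (-78 - 42709680000) - 1856 = -42709680078 - 1856 = -42709681934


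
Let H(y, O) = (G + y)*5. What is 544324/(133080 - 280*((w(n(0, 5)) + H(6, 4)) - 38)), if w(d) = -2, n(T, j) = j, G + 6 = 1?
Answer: 136081/35720 ≈ 3.8097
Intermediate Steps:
G = -5 (G = -6 + 1 = -5)
H(y, O) = -25 + 5*y (H(y, O) = (-5 + y)*5 = -25 + 5*y)
544324/(133080 - 280*((w(n(0, 5)) + H(6, 4)) - 38)) = 544324/(133080 - 280*((-2 + (-25 + 5*6)) - 38)) = 544324/(133080 - 280*((-2 + (-25 + 30)) - 38)) = 544324/(133080 - 280*((-2 + 5) - 38)) = 544324/(133080 - 280*(3 - 38)) = 544324/(133080 - 280*(-35)) = 544324/(133080 - 1*(-9800)) = 544324/(133080 + 9800) = 544324/142880 = 544324*(1/142880) = 136081/35720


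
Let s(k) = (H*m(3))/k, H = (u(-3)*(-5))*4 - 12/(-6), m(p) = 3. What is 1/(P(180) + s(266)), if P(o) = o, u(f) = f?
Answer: 133/24033 ≈ 0.0055341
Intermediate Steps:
H = 62 (H = -3*(-5)*4 - 12/(-6) = 15*4 - 12*(-⅙) = 60 + 2 = 62)
s(k) = 186/k (s(k) = (62*3)/k = 186/k)
1/(P(180) + s(266)) = 1/(180 + 186/266) = 1/(180 + 186*(1/266)) = 1/(180 + 93/133) = 1/(24033/133) = 133/24033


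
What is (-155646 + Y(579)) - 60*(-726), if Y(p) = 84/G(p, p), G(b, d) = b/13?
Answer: -21632234/193 ≈ -1.1208e+5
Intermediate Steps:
G(b, d) = b/13 (G(b, d) = b*(1/13) = b/13)
Y(p) = 1092/p (Y(p) = 84/((p/13)) = 84*(13/p) = 1092/p)
(-155646 + Y(579)) - 60*(-726) = (-155646 + 1092/579) - 60*(-726) = (-155646 + 1092*(1/579)) + 43560 = (-155646 + 364/193) + 43560 = -30039314/193 + 43560 = -21632234/193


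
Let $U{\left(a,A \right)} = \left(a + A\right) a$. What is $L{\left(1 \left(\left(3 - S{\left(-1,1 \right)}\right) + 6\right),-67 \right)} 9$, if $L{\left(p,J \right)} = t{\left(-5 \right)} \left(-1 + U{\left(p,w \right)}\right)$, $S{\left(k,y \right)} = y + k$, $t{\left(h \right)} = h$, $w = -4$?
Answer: $-1980$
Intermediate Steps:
$S{\left(k,y \right)} = k + y$
$U{\left(a,A \right)} = a \left(A + a\right)$ ($U{\left(a,A \right)} = \left(A + a\right) a = a \left(A + a\right)$)
$L{\left(p,J \right)} = 5 - 5 p \left(-4 + p\right)$ ($L{\left(p,J \right)} = - 5 \left(-1 + p \left(-4 + p\right)\right) = 5 - 5 p \left(-4 + p\right)$)
$L{\left(1 \left(\left(3 - S{\left(-1,1 \right)}\right) + 6\right),-67 \right)} 9 = \left(5 - 5 \cdot 1 \left(\left(3 - \left(-1 + 1\right)\right) + 6\right) \left(-4 + 1 \left(\left(3 - \left(-1 + 1\right)\right) + 6\right)\right)\right) 9 = \left(5 - 5 \cdot 1 \left(\left(3 - 0\right) + 6\right) \left(-4 + 1 \left(\left(3 - 0\right) + 6\right)\right)\right) 9 = \left(5 - 5 \cdot 1 \left(\left(3 + 0\right) + 6\right) \left(-4 + 1 \left(\left(3 + 0\right) + 6\right)\right)\right) 9 = \left(5 - 5 \cdot 1 \left(3 + 6\right) \left(-4 + 1 \left(3 + 6\right)\right)\right) 9 = \left(5 - 5 \cdot 1 \cdot 9 \left(-4 + 1 \cdot 9\right)\right) 9 = \left(5 - 45 \left(-4 + 9\right)\right) 9 = \left(5 - 45 \cdot 5\right) 9 = \left(5 - 225\right) 9 = \left(-220\right) 9 = -1980$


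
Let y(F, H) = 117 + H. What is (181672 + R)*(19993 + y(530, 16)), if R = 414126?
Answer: 11991030548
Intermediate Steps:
(181672 + R)*(19993 + y(530, 16)) = (181672 + 414126)*(19993 + (117 + 16)) = 595798*(19993 + 133) = 595798*20126 = 11991030548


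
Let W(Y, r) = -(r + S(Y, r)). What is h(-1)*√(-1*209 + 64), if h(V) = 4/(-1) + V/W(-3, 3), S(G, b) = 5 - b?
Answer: -19*I*√145/5 ≈ -45.758*I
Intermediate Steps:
W(Y, r) = -5 (W(Y, r) = -(r + (5 - r)) = -1*5 = -5)
h(V) = -4 - V/5 (h(V) = 4/(-1) + V/(-5) = 4*(-1) + V*(-⅕) = -4 - V/5)
h(-1)*√(-1*209 + 64) = (-4 - ⅕*(-1))*√(-1*209 + 64) = (-4 + ⅕)*√(-209 + 64) = -19*I*√145/5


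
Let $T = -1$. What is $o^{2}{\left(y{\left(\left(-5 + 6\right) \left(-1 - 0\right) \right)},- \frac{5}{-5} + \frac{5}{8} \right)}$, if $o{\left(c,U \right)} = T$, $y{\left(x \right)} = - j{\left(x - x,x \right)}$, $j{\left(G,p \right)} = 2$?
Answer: $1$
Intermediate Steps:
$y{\left(x \right)} = -2$ ($y{\left(x \right)} = \left(-1\right) 2 = -2$)
$o{\left(c,U \right)} = -1$
$o^{2}{\left(y{\left(\left(-5 + 6\right) \left(-1 - 0\right) \right)},- \frac{5}{-5} + \frac{5}{8} \right)} = \left(-1\right)^{2} = 1$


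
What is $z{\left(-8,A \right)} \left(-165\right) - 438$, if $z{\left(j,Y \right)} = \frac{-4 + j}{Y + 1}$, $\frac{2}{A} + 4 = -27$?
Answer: $\frac{48678}{29} \approx 1678.6$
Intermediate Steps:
$A = - \frac{2}{31}$ ($A = \frac{2}{-4 - 27} = \frac{2}{-31} = 2 \left(- \frac{1}{31}\right) = - \frac{2}{31} \approx -0.064516$)
$z{\left(j,Y \right)} = \frac{-4 + j}{1 + Y}$
$z{\left(-8,A \right)} \left(-165\right) - 438 = \frac{-4 - 8}{1 - \frac{2}{31}} \left(-165\right) - 438 = \frac{1}{\frac{29}{31}} \left(-12\right) \left(-165\right) - 438 = \frac{31}{29} \left(-12\right) \left(-165\right) - 438 = \left(- \frac{372}{29}\right) \left(-165\right) - 438 = \frac{61380}{29} - 438 = \frac{48678}{29}$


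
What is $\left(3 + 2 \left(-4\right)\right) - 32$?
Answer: $-37$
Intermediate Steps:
$\left(3 + 2 \left(-4\right)\right) - 32 = \left(3 - 8\right) - 32 = -5 - 32 = -37$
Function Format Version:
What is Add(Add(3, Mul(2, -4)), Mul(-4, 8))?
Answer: -37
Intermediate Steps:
Add(Add(3, Mul(2, -4)), Mul(-4, 8)) = Add(Add(3, -8), -32) = Add(-5, -32) = -37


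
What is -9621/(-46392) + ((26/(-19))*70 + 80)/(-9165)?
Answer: 37539343/179521576 ≈ 0.20911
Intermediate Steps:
-9621/(-46392) + ((26/(-19))*70 + 80)/(-9165) = -9621*(-1/46392) + ((26*(-1/19))*70 + 80)*(-1/9165) = 3207/15464 + (-26/19*70 + 80)*(-1/9165) = 3207/15464 + (-1820/19 + 80)*(-1/9165) = 3207/15464 - 300/19*(-1/9165) = 3207/15464 + 20/11609 = 37539343/179521576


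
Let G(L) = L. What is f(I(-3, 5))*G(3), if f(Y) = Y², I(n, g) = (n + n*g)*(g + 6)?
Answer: 117612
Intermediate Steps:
I(n, g) = (6 + g)*(n + g*n) (I(n, g) = (n + g*n)*(6 + g) = (6 + g)*(n + g*n))
f(I(-3, 5))*G(3) = (-3*(6 + 5² + 7*5))²*3 = (-3*(6 + 25 + 35))²*3 = (-3*66)²*3 = (-198)²*3 = 39204*3 = 117612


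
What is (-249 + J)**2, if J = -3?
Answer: 63504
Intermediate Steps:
(-249 + J)**2 = (-249 - 3)**2 = (-252)**2 = 63504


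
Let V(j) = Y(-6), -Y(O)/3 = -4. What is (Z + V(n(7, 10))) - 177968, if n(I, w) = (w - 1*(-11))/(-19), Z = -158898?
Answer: -336854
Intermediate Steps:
Y(O) = 12 (Y(O) = -3*(-4) = 12)
n(I, w) = -11/19 - w/19 (n(I, w) = (w + 11)*(-1/19) = (11 + w)*(-1/19) = -11/19 - w/19)
V(j) = 12
(Z + V(n(7, 10))) - 177968 = (-158898 + 12) - 177968 = -158886 - 177968 = -336854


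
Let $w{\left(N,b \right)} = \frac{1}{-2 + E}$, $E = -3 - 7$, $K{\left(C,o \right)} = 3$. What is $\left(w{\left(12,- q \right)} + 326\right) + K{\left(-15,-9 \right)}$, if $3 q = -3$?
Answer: $\frac{3947}{12} \approx 328.92$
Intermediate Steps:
$q = -1$ ($q = \frac{1}{3} \left(-3\right) = -1$)
$E = -10$
$w{\left(N,b \right)} = - \frac{1}{12}$ ($w{\left(N,b \right)} = \frac{1}{-2 - 10} = \frac{1}{-12} = - \frac{1}{12}$)
$\left(w{\left(12,- q \right)} + 326\right) + K{\left(-15,-9 \right)} = \left(- \frac{1}{12} + 326\right) + 3 = \frac{3911}{12} + 3 = \frac{3947}{12}$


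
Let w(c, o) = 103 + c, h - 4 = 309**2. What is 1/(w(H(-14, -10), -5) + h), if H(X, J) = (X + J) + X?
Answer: 1/95550 ≈ 1.0466e-5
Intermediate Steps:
H(X, J) = J + 2*X (H(X, J) = (J + X) + X = J + 2*X)
h = 95485 (h = 4 + 309**2 = 4 + 95481 = 95485)
1/(w(H(-14, -10), -5) + h) = 1/((103 + (-10 + 2*(-14))) + 95485) = 1/((103 + (-10 - 28)) + 95485) = 1/((103 - 38) + 95485) = 1/(65 + 95485) = 1/95550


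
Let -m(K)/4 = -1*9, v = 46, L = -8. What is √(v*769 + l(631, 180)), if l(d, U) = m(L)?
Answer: √35410 ≈ 188.18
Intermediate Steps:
m(K) = 36 (m(K) = -(-4)*9 = -4*(-9) = 36)
l(d, U) = 36
√(v*769 + l(631, 180)) = √(46*769 + 36) = √(35374 + 36) = √35410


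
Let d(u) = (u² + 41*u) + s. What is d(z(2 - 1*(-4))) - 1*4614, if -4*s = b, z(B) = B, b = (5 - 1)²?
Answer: -4336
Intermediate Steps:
b = 16 (b = 4² = 16)
s = -4 (s = -¼*16 = -4)
d(u) = -4 + u² + 41*u (d(u) = (u² + 41*u) - 4 = -4 + u² + 41*u)
d(z(2 - 1*(-4))) - 1*4614 = (-4 + (2 - 1*(-4))² + 41*(2 - 1*(-4))) - 1*4614 = (-4 + (2 + 4)² + 41*(2 + 4)) - 4614 = (-4 + 6² + 41*6) - 4614 = (-4 + 36 + 246) - 4614 = 278 - 4614 = -4336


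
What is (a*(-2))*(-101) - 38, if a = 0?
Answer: -38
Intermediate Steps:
(a*(-2))*(-101) - 38 = (0*(-2))*(-101) - 38 = 0*(-101) - 38 = 0 - 38 = -38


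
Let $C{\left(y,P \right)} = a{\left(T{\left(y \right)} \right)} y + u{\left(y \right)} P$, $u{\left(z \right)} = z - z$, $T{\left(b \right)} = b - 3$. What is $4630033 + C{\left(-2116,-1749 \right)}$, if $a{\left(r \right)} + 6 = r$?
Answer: $9126533$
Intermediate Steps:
$T{\left(b \right)} = -3 + b$
$u{\left(z \right)} = 0$
$a{\left(r \right)} = -6 + r$
$C{\left(y,P \right)} = y \left(-9 + y\right)$ ($C{\left(y,P \right)} = \left(-6 + \left(-3 + y\right)\right) y + 0 P = \left(-9 + y\right) y + 0 = y \left(-9 + y\right) + 0 = y \left(-9 + y\right)$)
$4630033 + C{\left(-2116,-1749 \right)} = 4630033 - 2116 \left(-9 - 2116\right) = 4630033 - -4496500 = 4630033 + 4496500 = 9126533$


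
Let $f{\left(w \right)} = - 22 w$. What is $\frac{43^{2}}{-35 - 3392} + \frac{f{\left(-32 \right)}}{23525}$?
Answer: $- \frac{41085117}{80620175} \approx -0.50961$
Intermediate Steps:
$\frac{43^{2}}{-35 - 3392} + \frac{f{\left(-32 \right)}}{23525} = \frac{43^{2}}{-35 - 3392} + \frac{\left(-22\right) \left(-32\right)}{23525} = \frac{1849}{-35 - 3392} + 704 \cdot \frac{1}{23525} = \frac{1849}{-3427} + \frac{704}{23525} = 1849 \left(- \frac{1}{3427}\right) + \frac{704}{23525} = - \frac{1849}{3427} + \frac{704}{23525} = - \frac{41085117}{80620175}$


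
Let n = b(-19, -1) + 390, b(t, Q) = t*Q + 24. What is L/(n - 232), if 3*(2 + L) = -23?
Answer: -29/603 ≈ -0.048093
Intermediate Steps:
L = -29/3 (L = -2 + (1/3)*(-23) = -2 - 23/3 = -29/3 ≈ -9.6667)
b(t, Q) = 24 + Q*t (b(t, Q) = Q*t + 24 = 24 + Q*t)
n = 433 (n = (24 - 1*(-19)) + 390 = (24 + 19) + 390 = 43 + 390 = 433)
L/(n - 232) = -29/3/(433 - 232) = -29/3/201 = (1/201)*(-29/3) = -29/603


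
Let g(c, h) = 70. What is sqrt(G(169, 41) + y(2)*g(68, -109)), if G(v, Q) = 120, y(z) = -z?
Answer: 2*I*sqrt(5) ≈ 4.4721*I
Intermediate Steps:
sqrt(G(169, 41) + y(2)*g(68, -109)) = sqrt(120 - 1*2*70) = sqrt(120 - 2*70) = sqrt(120 - 140) = sqrt(-20) = 2*I*sqrt(5)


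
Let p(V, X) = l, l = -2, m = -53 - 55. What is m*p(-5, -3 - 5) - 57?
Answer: 159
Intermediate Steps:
m = -108
p(V, X) = -2
m*p(-5, -3 - 5) - 57 = -108*(-2) - 57 = 216 - 57 = 159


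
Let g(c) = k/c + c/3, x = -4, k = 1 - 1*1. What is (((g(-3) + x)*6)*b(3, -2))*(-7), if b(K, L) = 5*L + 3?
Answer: -1470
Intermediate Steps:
b(K, L) = 3 + 5*L
k = 0 (k = 1 - 1 = 0)
g(c) = c/3 (g(c) = 0/c + c/3 = 0 + c*(⅓) = 0 + c/3 = c/3)
(((g(-3) + x)*6)*b(3, -2))*(-7) = ((((⅓)*(-3) - 4)*6)*(3 + 5*(-2)))*(-7) = (((-1 - 4)*6)*(3 - 10))*(-7) = (-5*6*(-7))*(-7) = -30*(-7)*(-7) = 210*(-7) = -1470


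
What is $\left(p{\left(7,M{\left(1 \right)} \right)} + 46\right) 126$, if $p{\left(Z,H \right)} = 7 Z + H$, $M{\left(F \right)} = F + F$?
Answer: $12222$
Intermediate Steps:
$M{\left(F \right)} = 2 F$
$p{\left(Z,H \right)} = H + 7 Z$
$\left(p{\left(7,M{\left(1 \right)} \right)} + 46\right) 126 = \left(\left(2 \cdot 1 + 7 \cdot 7\right) + 46\right) 126 = \left(\left(2 + 49\right) + 46\right) 126 = \left(51 + 46\right) 126 = 97 \cdot 126 = 12222$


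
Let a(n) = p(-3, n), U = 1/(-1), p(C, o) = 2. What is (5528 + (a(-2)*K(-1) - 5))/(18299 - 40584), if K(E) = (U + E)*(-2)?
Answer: -5531/22285 ≈ -0.24819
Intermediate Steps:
U = -1
a(n) = 2
K(E) = 2 - 2*E (K(E) = (-1 + E)*(-2) = 2 - 2*E)
(5528 + (a(-2)*K(-1) - 5))/(18299 - 40584) = (5528 + (2*(2 - 2*(-1)) - 5))/(18299 - 40584) = (5528 + (2*(2 + 2) - 5))/(-22285) = (5528 + (2*4 - 5))*(-1/22285) = (5528 + (8 - 5))*(-1/22285) = (5528 + 3)*(-1/22285) = 5531*(-1/22285) = -5531/22285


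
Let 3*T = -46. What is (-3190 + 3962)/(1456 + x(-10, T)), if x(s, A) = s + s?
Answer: 193/359 ≈ 0.53760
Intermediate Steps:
T = -46/3 (T = (⅓)*(-46) = -46/3 ≈ -15.333)
x(s, A) = 2*s
(-3190 + 3962)/(1456 + x(-10, T)) = (-3190 + 3962)/(1456 + 2*(-10)) = 772/(1456 - 20) = 772/1436 = 772*(1/1436) = 193/359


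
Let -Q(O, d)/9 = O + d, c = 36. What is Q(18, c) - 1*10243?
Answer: -10729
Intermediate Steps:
Q(O, d) = -9*O - 9*d (Q(O, d) = -9*(O + d) = -9*O - 9*d)
Q(18, c) - 1*10243 = (-9*18 - 9*36) - 1*10243 = (-162 - 324) - 10243 = -486 - 10243 = -10729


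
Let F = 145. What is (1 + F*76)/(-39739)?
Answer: -11021/39739 ≈ -0.27733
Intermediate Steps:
(1 + F*76)/(-39739) = (1 + 145*76)/(-39739) = (1 + 11020)*(-1/39739) = 11021*(-1/39739) = -11021/39739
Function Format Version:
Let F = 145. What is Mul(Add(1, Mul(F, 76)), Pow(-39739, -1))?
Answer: Rational(-11021, 39739) ≈ -0.27733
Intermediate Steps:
Mul(Add(1, Mul(F, 76)), Pow(-39739, -1)) = Mul(Add(1, Mul(145, 76)), Pow(-39739, -1)) = Mul(Add(1, 11020), Rational(-1, 39739)) = Mul(11021, Rational(-1, 39739)) = Rational(-11021, 39739)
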